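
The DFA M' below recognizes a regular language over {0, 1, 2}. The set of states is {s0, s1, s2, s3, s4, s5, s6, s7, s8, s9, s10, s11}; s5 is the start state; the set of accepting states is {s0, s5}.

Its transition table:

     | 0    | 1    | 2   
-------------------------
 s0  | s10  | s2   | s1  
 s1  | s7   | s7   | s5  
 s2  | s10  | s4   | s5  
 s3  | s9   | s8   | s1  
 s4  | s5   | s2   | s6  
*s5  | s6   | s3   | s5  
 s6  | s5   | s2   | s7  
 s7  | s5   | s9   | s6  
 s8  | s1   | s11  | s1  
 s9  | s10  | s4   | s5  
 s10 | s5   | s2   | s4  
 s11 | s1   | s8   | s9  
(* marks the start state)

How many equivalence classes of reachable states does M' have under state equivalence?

4

States {s0} cannot be reached from the start state, so discard them.
P0 = {s5} | {s1,s2,s3,s4,s6,s7,s8,s9,s10,s11}.
On input 0, block {s1,s2,s3,s4,s6,s7,s8,s9,s10,s11} splits into {s1,s2,s3,s8,s9,s11} and {s4,s6,s7,s10}.
Split {s1,s2,s3,s8,s9,s11} by δ(·,0) → {s1,s2,s9} and {s3,s8,s11}.
No further refinement is possible. Final partition (4 blocks): {s5} | {s1,s2,s9} | {s4,s6,s7,s10} | {s3,s8,s11}.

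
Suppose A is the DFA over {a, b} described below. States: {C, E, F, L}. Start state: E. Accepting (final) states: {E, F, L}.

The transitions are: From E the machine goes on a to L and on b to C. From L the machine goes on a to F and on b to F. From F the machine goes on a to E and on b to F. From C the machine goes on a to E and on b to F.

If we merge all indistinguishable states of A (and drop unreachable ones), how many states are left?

4

P0 = {E,F,L} | {C}.
Split {E,F,L} by δ(·,b) → {F,L} and {E}.
Refine {F,L} on symbol a: members go to different blocks, giving {F} and {L}.
No further refinement is possible. Final partition (4 blocks): {F} | {C} | {E} | {L}.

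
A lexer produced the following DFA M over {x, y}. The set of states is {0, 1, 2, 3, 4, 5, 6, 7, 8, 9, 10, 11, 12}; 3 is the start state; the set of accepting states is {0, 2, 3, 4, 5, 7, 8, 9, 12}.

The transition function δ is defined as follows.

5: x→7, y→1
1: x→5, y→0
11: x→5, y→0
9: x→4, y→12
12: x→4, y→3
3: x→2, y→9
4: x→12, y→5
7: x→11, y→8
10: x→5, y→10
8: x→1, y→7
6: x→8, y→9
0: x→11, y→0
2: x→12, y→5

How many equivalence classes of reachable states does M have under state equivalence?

5

Reachable states from the start: {0,1,2,3,4,5,7,8,9,11,12}. Unreachable: {6,10} — drop them.
Start with accepting vs non-accepting: {0,2,3,4,5,7,8,9,12} | {1,11}.
On input x, block {0,2,3,4,5,7,8,9,12} splits into {2,3,4,5,9,12} and {0,7,8}.
Refine {2,3,4,5,9,12} on symbol x: members go to different blocks, giving {2,3,4,9,12} and {5}.
Refine {2,3,4,9,12} on symbol y: members go to different blocks, giving {3,9,12} and {2,4}.
Stable partition: {3,9,12} | {1,11} | {0,7,8} | {5} | {2,4} — 5 equivalence classes.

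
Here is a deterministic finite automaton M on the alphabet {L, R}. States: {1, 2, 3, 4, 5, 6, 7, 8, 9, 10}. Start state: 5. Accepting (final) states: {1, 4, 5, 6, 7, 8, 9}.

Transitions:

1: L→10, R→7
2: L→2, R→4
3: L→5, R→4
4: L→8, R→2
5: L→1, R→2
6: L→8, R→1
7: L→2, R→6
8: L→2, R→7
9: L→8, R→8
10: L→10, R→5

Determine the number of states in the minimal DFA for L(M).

5

Reachable states from the start: {1,2,4,5,6,7,8,10}. Unreachable: {3,9} — drop them.
Start with accepting vs non-accepting: {1,4,5,6,7,8} | {2,10}.
On input L, block {1,4,5,6,7,8} splits into {1,7,8} and {4,5,6}.
On input R, block {1,7,8} splits into {1,8} and {7}.
Refine {4,5,6} on symbol R: members go to different blocks, giving {4,5} and {6}.
Stable partition: {1,8} | {2,10} | {4,5} | {7} | {6} — 5 equivalence classes.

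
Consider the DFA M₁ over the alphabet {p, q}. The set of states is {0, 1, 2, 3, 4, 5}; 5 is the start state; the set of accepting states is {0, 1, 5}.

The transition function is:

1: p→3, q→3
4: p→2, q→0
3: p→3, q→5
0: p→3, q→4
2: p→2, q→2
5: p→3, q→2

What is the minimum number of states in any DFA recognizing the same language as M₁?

Reachable states from the start: {2,3,5}. Unreachable: {0,1,4} — drop them.
Start with accepting vs non-accepting: {5} | {2,3}.
On input q, block {2,3} splits into {2} and {3}.
No further refinement is possible. Final partition (3 blocks): {5} | {2} | {3}.

3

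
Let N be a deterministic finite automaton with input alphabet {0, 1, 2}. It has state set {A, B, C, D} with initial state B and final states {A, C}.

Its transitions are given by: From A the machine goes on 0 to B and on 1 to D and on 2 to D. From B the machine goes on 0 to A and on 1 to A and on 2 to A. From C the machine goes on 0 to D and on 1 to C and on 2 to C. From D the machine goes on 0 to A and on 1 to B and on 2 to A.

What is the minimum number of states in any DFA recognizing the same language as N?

3

States {C} cannot be reached from the start state, so discard them.
P0 = {A} | {B,D}.
Split {B,D} by δ(·,1) → {B} and {D}.
No further refinement is possible. Final partition (3 blocks): {A} | {B} | {D}.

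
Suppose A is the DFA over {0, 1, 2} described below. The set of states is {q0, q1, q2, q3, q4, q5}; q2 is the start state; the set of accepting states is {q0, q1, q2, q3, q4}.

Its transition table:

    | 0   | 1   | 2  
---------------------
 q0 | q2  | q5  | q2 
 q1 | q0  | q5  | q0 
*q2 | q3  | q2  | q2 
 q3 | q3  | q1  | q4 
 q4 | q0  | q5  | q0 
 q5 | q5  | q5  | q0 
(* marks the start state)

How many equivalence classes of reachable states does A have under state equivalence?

Every state is reachable, so we keep all 6.
Initial partition by acceptance: {q0,q1,q2,q3,q4} | {q5}.
Refine {q0,q1,q2,q3,q4} on symbol 1: members go to different blocks, giving {q0,q1,q4} and {q2,q3}.
Split {q0,q1,q4} by δ(·,0) → {q1,q4} and {q0}.
On input 1, block {q2,q3} splits into {q2} and {q3}.
Stable partition: {q1,q4} | {q5} | {q2} | {q0} | {q3} — 5 equivalence classes.

5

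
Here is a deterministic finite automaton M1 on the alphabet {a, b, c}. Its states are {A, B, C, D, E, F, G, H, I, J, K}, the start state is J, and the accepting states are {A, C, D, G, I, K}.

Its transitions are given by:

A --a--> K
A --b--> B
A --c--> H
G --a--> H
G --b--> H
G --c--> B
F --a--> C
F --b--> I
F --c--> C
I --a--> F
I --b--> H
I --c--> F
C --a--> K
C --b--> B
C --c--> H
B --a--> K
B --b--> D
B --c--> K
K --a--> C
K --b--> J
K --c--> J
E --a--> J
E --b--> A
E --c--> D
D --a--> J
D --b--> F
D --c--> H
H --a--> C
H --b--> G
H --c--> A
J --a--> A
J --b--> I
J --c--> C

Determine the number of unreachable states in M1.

No path from J leads to E; the other 10 states are all reachable.

1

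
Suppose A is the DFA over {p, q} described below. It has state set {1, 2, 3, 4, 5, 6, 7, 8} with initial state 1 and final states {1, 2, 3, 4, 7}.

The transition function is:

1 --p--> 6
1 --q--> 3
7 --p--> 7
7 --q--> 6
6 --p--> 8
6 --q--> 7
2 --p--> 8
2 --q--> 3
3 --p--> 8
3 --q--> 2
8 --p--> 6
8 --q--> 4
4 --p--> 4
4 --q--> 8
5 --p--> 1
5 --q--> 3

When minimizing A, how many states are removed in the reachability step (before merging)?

1

No path from 1 leads to 5; the other 7 states are all reachable.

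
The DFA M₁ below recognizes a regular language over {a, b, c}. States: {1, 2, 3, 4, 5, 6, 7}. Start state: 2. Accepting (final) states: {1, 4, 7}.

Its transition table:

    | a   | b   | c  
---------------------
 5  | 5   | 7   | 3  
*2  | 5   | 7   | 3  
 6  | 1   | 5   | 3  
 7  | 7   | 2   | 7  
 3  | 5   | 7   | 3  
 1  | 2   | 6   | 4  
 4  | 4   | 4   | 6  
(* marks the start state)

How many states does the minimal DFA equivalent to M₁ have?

2

Reachable states from the start: {2,3,5,7}. Unreachable: {1,4,6} — drop them.
Start with accepting vs non-accepting: {7} | {2,3,5}.
No further refinement is possible. Final partition (2 blocks): {7} | {2,3,5}.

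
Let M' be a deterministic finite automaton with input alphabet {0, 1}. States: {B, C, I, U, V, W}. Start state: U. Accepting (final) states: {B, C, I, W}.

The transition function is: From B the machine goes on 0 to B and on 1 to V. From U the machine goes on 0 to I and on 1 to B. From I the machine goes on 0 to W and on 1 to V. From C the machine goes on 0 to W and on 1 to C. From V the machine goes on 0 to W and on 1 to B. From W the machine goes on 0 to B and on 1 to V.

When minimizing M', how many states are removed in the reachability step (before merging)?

Starting at U and following transitions, the reachable set is {B, I, U, V, W}. That leaves C unreachable — 1 in total.

1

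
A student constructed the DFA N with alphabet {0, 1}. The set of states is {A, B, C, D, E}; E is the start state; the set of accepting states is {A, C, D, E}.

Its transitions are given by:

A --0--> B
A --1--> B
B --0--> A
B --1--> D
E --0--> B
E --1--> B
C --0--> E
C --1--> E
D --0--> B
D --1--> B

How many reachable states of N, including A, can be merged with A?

3

First remove the unreachable states {C}; 4 states remain.
Initial partition by acceptance: {A,D,E} | {B}.
The partition is now stable with 2 blocks: {A,D,E} | {B}.
The equivalence class containing A is {A,D,E}, of size 3.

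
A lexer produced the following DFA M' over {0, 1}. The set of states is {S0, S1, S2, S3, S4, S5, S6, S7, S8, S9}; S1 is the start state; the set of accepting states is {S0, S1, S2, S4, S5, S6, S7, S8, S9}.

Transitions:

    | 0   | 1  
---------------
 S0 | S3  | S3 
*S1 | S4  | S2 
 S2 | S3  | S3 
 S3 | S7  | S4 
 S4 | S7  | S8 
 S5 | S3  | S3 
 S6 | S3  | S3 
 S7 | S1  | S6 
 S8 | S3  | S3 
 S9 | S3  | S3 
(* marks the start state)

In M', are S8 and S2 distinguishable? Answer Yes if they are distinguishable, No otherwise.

No

Reachable states from the start: {S1,S2,S3,S4,S6,S7,S8}. Unreachable: {S0,S5,S9} — drop them.
P0 = {S1,S2,S4,S6,S7,S8} | {S3}.
Refine {S1,S2,S4,S6,S7,S8} on symbol 0: members go to different blocks, giving {S1,S4,S7} and {S2,S6,S8}.
Stable partition: {S1,S4,S7} | {S3} | {S2,S6,S8} — 3 equivalence classes.
S8 and S2 lie in the same block of the stable partition, so they are equivalent — no string distinguishes them.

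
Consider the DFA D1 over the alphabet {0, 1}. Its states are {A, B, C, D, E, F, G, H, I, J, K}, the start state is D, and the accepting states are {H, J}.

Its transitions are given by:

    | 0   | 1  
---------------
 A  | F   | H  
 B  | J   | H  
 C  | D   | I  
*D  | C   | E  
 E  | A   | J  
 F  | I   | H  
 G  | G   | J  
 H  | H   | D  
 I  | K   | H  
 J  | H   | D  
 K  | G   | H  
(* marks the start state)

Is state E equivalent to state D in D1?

Reachable states from the start: {A,C,D,E,F,G,H,I,J,K}. Unreachable: {B} — drop them.
Start with accepting vs non-accepting: {H,J} | {A,C,D,E,F,G,I,K}.
Split {A,C,D,E,F,G,I,K} by δ(·,1) → {A,E,F,G,I,K} and {C,D}.
No further refinement is possible. Final partition (3 blocks): {H,J} | {A,E,F,G,I,K} | {C,D}.
E and D end up in different blocks, so they are distinguishable. For instance, the string '1' is accepted from only E.

No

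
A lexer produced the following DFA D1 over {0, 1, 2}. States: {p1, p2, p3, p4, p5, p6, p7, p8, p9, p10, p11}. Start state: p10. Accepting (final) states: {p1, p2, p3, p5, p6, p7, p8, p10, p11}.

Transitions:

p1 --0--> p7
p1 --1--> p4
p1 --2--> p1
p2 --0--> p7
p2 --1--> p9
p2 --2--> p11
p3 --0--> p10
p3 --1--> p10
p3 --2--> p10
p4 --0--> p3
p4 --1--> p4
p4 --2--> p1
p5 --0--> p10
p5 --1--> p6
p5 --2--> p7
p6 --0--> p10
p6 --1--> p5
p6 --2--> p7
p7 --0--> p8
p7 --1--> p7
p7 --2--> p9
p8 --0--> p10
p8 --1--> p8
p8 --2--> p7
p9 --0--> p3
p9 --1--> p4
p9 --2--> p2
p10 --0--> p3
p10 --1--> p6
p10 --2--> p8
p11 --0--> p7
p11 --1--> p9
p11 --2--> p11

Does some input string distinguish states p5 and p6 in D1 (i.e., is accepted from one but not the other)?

P0 = {p1,p2,p3,p5,p6,p7,p8,p10,p11} | {p4,p9}.
Split {p1,p2,p3,p5,p6,p7,p8,p10,p11} by δ(·,1) → {p3,p5,p6,p7,p8,p10} and {p1,p2,p11}.
On input 2, block {p3,p5,p6,p7,p8,p10} splits into {p3,p5,p6,p8,p10} and {p7}.
On input 2, block {p3,p5,p6,p8,p10} splits into {p5,p6,p8} and {p3,p10}.
On input 1, block {p3,p10} splits into {p3} and {p10}.
The partition is now stable with 6 blocks: {p5,p6,p8} | {p4,p9} | {p1,p2,p11} | {p7} | {p3} | {p10}.
p5 and p6 lie in the same block of the stable partition, so they are equivalent — no string distinguishes them.

No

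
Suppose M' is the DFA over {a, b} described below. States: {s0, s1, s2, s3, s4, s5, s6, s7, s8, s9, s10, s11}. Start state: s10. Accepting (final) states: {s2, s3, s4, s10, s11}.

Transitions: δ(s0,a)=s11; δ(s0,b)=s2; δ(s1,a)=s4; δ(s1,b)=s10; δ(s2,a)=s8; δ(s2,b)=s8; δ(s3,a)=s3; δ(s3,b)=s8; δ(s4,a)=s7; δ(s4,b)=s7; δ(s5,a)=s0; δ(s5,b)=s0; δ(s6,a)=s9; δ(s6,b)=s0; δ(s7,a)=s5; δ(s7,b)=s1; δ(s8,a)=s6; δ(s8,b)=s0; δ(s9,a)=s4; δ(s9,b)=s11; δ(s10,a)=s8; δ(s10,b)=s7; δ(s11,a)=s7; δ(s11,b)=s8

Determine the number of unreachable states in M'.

1

Starting at s10 and following transitions, the reachable set is {s0, s1, s2, s4, s5, s6, s7, s8, s9, s10, s11}. That leaves s3 unreachable — 1 in total.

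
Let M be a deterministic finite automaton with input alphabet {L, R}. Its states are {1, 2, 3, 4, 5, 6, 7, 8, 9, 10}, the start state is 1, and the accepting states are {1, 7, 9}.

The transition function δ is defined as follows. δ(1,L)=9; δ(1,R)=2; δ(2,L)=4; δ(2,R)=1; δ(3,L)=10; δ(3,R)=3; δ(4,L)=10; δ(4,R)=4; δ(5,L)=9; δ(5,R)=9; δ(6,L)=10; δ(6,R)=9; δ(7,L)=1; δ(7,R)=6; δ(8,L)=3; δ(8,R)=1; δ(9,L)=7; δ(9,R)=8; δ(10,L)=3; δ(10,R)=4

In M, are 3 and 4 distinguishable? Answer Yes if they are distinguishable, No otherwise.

No

Reachable states from the start: {1,2,3,4,6,7,8,9,10}. Unreachable: {5} — drop them.
Initial partition by acceptance: {1,7,9} | {2,3,4,6,8,10}.
On input R, block {2,3,4,6,8,10} splits into {2,6,8} and {3,4,10}.
No further refinement is possible. Final partition (3 blocks): {1,7,9} | {2,6,8} | {3,4,10}.
3 and 4 lie in the same block of the stable partition, so they are equivalent — no string distinguishes them.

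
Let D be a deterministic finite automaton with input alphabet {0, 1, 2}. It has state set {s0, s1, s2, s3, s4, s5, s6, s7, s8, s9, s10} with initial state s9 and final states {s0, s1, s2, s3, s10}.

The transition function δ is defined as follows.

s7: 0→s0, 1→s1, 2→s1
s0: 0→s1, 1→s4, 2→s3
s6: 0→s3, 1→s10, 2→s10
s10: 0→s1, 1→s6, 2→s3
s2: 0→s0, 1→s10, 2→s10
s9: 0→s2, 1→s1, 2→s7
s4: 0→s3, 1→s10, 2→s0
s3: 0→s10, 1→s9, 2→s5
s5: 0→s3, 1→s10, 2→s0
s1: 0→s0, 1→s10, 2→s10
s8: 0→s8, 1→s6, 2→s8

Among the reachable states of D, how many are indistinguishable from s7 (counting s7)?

Reachable states from the start: {s0,s1,s2,s3,s4,s5,s6,s7,s9,s10}. Unreachable: {s8} — drop them.
Initial partition by acceptance: {s0,s1,s2,s3,s10} | {s4,s5,s6,s7,s9}.
Refine {s0,s1,s2,s3,s10} on symbol 1: members go to different blocks, giving {s0,s3,s10} and {s1,s2}.
Split {s0,s3,s10} by δ(·,0) → {s0,s10} and {s3}.
Split {s4,s5,s6,s7,s9} by δ(·,0) → {s4,s5,s6} and {s7} and {s9}.
The partition is now stable with 6 blocks: {s0,s10} | {s4,s5,s6} | {s1,s2} | {s3} | {s7} | {s9}.
State s7 belongs to the block {s7}, which has 1 states.

1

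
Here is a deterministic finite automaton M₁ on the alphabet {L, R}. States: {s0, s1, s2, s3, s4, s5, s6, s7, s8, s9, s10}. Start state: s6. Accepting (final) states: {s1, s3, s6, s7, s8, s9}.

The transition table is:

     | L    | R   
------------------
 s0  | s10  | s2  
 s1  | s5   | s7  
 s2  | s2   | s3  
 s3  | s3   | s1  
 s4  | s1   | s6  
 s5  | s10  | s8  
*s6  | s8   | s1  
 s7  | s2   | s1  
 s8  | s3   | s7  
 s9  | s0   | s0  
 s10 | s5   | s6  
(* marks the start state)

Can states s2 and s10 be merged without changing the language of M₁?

Yes

States {s0,s4,s9} cannot be reached from the start state, so discard them.
P0 = {s1,s3,s6,s7,s8} | {s2,s5,s10}.
Split {s1,s3,s6,s7,s8} by δ(·,L) → {s3,s6,s8} and {s1,s7}.
Stable partition: {s3,s6,s8} | {s2,s5,s10} | {s1,s7} — 3 equivalence classes.
s2 and s10 lie in the same block of the stable partition, so they are equivalent — no string distinguishes them.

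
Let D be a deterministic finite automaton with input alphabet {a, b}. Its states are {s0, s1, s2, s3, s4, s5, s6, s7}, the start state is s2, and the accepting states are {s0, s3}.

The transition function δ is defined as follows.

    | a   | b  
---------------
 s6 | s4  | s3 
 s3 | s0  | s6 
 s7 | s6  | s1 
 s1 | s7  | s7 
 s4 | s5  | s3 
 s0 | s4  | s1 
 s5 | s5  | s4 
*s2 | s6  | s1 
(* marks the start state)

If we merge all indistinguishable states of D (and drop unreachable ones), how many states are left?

All states are reachable from the start state.
Start with accepting vs non-accepting: {s0,s3} | {s1,s2,s4,s5,s6,s7}.
Refine {s0,s3} on symbol a: members go to different blocks, giving {s0} and {s3}.
Refine {s1,s2,s4,s5,s6,s7} on symbol b: members go to different blocks, giving {s1,s2,s5,s7} and {s4,s6}.
Refine {s1,s2,s5,s7} on symbol a: members go to different blocks, giving {s1,s5} and {s2,s7}.
Split {s1,s5} by δ(·,a) → {s1} and {s5}.
On input a, block {s4,s6} splits into {s4} and {s6}.
No further refinement is possible. Final partition (7 blocks): {s0} | {s1} | {s3} | {s4} | {s2,s7} | {s5} | {s6}.

7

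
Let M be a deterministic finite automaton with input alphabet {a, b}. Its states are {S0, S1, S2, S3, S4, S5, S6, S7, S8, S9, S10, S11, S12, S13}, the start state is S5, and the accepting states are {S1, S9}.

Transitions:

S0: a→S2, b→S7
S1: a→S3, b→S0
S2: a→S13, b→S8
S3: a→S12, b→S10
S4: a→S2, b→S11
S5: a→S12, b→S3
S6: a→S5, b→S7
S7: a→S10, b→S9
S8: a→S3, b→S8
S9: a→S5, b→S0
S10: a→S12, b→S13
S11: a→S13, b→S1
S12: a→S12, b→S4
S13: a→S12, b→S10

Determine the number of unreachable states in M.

BFS from S5 reaches {S0, S1, S2, S3, S4, S5, S7, S8, S9, S10, S11, S12, S13}; the 1 state(s) S6 are never visited.

1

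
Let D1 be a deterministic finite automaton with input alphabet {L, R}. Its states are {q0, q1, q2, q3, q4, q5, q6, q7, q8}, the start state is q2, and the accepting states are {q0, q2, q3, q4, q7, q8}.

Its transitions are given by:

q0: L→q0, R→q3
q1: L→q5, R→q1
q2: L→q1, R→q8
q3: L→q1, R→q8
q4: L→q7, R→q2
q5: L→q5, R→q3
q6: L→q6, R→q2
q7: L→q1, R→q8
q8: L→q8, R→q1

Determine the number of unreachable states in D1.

Starting at q2 and following transitions, the reachable set is {q1, q2, q3, q5, q8}. That leaves q0, q4, q6, q7 unreachable — 4 in total.

4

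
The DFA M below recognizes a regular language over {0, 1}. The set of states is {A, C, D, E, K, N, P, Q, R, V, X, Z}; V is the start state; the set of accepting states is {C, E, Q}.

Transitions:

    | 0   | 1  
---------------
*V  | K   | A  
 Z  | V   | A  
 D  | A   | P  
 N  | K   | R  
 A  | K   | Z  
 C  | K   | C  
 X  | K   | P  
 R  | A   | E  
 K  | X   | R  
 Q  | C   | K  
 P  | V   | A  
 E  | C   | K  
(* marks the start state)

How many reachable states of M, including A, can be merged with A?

States {D,N,Q} cannot be reached from the start state, so discard them.
P0 = {C,E} | {A,K,P,R,V,X,Z}.
Refine {C,E} on symbol 0: members go to different blocks, giving {C} and {E}.
Refine {A,K,P,R,V,X,Z} on symbol 1: members go to different blocks, giving {A,K,P,V,X,Z} and {R}.
On input 1, block {A,K,P,V,X,Z} splits into {A,P,V,X,Z} and {K}.
On input 0, block {A,P,V,X,Z} splits into {A,V,X} and {P,Z}.
Refine {A,V,X} on symbol 1: members go to different blocks, giving {A,X} and {V}.
Stable partition: {C} | {A,X} | {E} | {R} | {K} | {P,Z} | {V} — 7 equivalence classes.
State A belongs to the block {A,X}, which has 2 states.

2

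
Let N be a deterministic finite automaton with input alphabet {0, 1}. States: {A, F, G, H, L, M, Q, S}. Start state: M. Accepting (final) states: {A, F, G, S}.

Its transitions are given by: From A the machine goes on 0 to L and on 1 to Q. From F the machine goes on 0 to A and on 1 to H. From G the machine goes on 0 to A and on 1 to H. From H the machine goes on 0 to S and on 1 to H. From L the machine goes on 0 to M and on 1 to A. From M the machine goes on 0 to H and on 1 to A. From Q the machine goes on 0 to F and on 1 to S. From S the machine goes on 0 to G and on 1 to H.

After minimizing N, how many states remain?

7

Every state is reachable, so we keep all 8.
P0 = {A,F,G,S} | {H,L,M,Q}.
Refine {A,F,G,S} on symbol 0: members go to different blocks, giving {F,G,S} and {A}.
Refine {F,G,S} on symbol 0: members go to different blocks, giving {F,G} and {S}.
Split {H,L,M,Q} by δ(·,0) → {L,M} and {H} and {Q}.
Split {L,M} by δ(·,0) → {L} and {M}.
Stable partition: {F,G} | {L} | {A} | {S} | {H} | {Q} | {M} — 7 equivalence classes.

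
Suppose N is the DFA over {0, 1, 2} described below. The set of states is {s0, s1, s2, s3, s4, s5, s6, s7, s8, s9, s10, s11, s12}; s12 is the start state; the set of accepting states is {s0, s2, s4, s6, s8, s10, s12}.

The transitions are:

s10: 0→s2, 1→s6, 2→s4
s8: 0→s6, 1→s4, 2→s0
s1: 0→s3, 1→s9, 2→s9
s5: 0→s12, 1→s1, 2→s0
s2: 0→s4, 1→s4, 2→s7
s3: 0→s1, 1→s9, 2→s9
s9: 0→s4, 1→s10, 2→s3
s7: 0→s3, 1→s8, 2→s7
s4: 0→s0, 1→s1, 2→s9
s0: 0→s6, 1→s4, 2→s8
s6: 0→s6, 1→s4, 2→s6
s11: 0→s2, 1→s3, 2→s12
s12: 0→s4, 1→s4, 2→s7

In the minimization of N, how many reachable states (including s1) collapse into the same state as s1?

States {s5,s11} cannot be reached from the start state, so discard them.
P0 = {s0,s2,s4,s6,s8,s10,s12} | {s1,s3,s7,s9}.
Refine {s0,s2,s4,s6,s8,s10,s12} on symbol 1: members go to different blocks, giving {s0,s2,s6,s8,s10,s12} and {s4}.
Split {s0,s2,s6,s8,s10,s12} by δ(·,0) → {s0,s6,s8,s10} and {s2,s12}.
On input 0, block {s0,s6,s8,s10} splits into {s0,s6,s8} and {s10}.
Refine {s1,s3,s7,s9} on symbol 0: members go to different blocks, giving {s1,s3,s7} and {s9}.
On input 1, block {s1,s3,s7} splits into {s1,s3} and {s7}.
No further refinement is possible. Final partition (7 blocks): {s0,s6,s8} | {s1,s3} | {s4} | {s2,s12} | {s10} | {s9} | {s7}.
State s1 belongs to the block {s1,s3}, which has 2 states.

2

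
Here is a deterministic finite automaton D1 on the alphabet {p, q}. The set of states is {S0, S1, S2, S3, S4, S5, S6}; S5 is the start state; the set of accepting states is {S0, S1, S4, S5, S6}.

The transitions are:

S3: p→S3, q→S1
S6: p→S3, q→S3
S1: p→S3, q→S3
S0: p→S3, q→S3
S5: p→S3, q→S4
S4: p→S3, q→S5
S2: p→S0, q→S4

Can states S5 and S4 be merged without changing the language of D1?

Yes

First remove the unreachable states {S0,S2,S6}; 4 states remain.
P0 = {S1,S4,S5} | {S3}.
Split {S1,S4,S5} by δ(·,q) → {S4,S5} and {S1}.
The partition is now stable with 3 blocks: {S4,S5} | {S3} | {S1}.
S5 and S4 lie in the same block of the stable partition, so they are equivalent — no string distinguishes them.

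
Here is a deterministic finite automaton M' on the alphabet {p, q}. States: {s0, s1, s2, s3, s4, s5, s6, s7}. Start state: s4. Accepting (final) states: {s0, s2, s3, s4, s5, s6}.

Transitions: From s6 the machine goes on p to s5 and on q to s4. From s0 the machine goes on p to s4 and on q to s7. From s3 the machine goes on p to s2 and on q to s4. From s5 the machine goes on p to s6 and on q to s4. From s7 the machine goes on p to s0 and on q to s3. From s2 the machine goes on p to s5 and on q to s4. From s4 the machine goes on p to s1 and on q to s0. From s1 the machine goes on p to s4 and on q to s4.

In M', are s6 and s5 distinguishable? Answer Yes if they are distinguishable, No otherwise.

No

All states are reachable from the start state.
P0 = {s0,s2,s3,s4,s5,s6} | {s1,s7}.
Split {s0,s2,s3,s4,s5,s6} by δ(·,p) → {s0,s2,s3,s5,s6} and {s4}.
Split {s0,s2,s3,s5,s6} by δ(·,p) → {s2,s3,s5,s6} and {s0}.
On input p, block {s1,s7} splits into {s1} and {s7}.
The partition is now stable with 5 blocks: {s2,s3,s5,s6} | {s1} | {s4} | {s0} | {s7}.
s6 and s5 lie in the same block of the stable partition, so they are equivalent — no string distinguishes them.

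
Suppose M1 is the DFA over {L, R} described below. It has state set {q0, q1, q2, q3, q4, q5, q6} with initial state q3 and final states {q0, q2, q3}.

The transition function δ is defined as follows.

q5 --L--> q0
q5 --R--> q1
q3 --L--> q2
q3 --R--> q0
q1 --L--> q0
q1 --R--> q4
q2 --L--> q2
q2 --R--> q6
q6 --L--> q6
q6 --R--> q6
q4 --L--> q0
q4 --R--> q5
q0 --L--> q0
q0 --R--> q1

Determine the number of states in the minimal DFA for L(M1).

5

P0 = {q0,q2,q3} | {q1,q4,q5,q6}.
Split {q0,q2,q3} by δ(·,R) → {q0,q2} and {q3}.
Refine {q1,q4,q5,q6} on symbol L: members go to different blocks, giving {q1,q4,q5} and {q6}.
Split {q0,q2} by δ(·,R) → {q0} and {q2}.
The partition is now stable with 5 blocks: {q0} | {q1,q4,q5} | {q3} | {q6} | {q2}.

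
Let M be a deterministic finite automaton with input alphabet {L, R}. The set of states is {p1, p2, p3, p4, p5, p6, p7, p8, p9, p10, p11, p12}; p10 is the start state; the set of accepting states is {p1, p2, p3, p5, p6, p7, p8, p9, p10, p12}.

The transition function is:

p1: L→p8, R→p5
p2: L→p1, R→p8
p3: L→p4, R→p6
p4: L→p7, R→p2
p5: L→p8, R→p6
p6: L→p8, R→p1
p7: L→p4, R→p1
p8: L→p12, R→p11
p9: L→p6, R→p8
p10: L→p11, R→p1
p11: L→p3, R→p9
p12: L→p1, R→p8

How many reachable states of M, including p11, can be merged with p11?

Initial partition by acceptance: {p1,p2,p3,p5,p6,p7,p8,p9,p10,p12} | {p4,p11}.
Split {p1,p2,p3,p5,p6,p7,p8,p9,p10,p12} by δ(·,L) → {p1,p2,p5,p6,p8,p9,p12} and {p3,p7,p10}.
Refine {p1,p2,p5,p6,p8,p9,p12} on symbol R: members go to different blocks, giving {p1,p2,p5,p6,p9,p12} and {p8}.
Split {p1,p2,p5,p6,p9,p12} by δ(·,L) → {p1,p5,p6} and {p2,p9,p12}.
The partition is now stable with 5 blocks: {p1,p5,p6} | {p4,p11} | {p3,p7,p10} | {p8} | {p2,p9,p12}.
The equivalence class containing p11 is {p4,p11}, of size 2.

2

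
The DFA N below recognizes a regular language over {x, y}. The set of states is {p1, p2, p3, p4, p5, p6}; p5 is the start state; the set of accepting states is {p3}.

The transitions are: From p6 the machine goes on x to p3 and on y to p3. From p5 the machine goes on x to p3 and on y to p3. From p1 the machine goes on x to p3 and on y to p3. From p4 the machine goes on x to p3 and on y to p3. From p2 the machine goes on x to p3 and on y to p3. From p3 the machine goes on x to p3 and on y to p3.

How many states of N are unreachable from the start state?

Starting at p5 and following transitions, the reachable set is {p3, p5}. That leaves p1, p2, p4, p6 unreachable — 4 in total.

4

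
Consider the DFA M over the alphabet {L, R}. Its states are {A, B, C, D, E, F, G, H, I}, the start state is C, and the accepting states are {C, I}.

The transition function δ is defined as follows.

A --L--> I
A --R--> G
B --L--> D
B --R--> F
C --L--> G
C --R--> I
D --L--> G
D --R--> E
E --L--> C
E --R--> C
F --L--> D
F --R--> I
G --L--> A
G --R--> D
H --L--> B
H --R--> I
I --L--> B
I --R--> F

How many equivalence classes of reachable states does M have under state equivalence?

8

First remove the unreachable states {H}; 8 states remain.
P0 = {C,I} | {A,B,D,E,F,G}.
On input R, block {C,I} splits into {C} and {I}.
Refine {A,B,D,E,F,G} on symbol L: members go to different blocks, giving {B,D,F,G} and {A} and {E}.
Split {B,D,F,G} by δ(·,L) → {B,D,F} and {G}.
Split {B,D,F} by δ(·,L) → {B,F} and {D}.
On input R, block {B,F} splits into {B} and {F}.
Stable partition: {C} | {B} | {I} | {A} | {E} | {G} | {D} | {F} — 8 equivalence classes.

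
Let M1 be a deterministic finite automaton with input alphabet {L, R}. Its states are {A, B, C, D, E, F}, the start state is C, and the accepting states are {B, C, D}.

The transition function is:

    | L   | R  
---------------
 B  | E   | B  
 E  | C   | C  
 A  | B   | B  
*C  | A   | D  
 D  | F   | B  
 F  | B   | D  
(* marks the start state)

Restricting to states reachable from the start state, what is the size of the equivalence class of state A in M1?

P0 = {B,C,D} | {A,E,F}.
No further refinement is possible. Final partition (2 blocks): {B,C,D} | {A,E,F}.
The equivalence class containing A is {A,E,F}, of size 3.

3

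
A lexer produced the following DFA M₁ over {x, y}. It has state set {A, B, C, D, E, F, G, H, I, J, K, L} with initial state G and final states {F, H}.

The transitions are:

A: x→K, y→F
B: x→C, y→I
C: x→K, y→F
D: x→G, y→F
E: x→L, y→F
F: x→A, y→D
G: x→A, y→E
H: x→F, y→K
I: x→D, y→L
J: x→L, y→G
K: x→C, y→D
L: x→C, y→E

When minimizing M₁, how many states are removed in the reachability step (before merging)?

Starting at G and following transitions, the reachable set is {A, C, D, E, F, G, K, L}. That leaves B, H, I, J unreachable — 4 in total.

4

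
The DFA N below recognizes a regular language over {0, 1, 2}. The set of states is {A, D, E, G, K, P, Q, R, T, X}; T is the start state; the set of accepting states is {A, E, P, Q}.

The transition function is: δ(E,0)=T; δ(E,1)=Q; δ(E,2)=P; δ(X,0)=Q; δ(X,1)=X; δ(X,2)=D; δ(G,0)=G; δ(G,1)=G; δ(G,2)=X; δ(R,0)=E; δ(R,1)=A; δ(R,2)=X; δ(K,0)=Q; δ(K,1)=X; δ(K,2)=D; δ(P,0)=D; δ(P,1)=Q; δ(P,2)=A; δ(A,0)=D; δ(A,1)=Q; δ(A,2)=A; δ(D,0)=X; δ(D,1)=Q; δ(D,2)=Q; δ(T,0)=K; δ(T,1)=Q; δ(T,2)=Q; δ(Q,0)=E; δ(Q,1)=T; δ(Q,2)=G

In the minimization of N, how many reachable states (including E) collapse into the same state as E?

3

Reachable states from the start: {A,D,E,G,K,P,Q,T,X}. Unreachable: {R} — drop them.
Initial partition by acceptance: {A,E,P,Q} | {D,G,K,T,X}.
Split {A,E,P,Q} by δ(·,0) → {A,E,P} and {Q}.
Split {D,G,K,T,X} by δ(·,0) → {D,G,T} and {K,X}.
Split {D,G,T} by δ(·,0) → {D,T} and {G}.
No further refinement is possible. Final partition (5 blocks): {A,E,P} | {D,T} | {Q} | {K,X} | {G}.
The equivalence class containing E is {A,E,P}, of size 3.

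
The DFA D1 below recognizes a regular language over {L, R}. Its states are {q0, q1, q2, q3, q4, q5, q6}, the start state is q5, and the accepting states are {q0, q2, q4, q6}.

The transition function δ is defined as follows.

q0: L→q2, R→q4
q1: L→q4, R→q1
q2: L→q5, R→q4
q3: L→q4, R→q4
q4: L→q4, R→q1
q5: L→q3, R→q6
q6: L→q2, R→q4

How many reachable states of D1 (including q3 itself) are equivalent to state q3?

Reachable states from the start: {q1,q2,q3,q4,q5,q6}. Unreachable: {q0} — drop them.
P0 = {q2,q4,q6} | {q1,q3,q5}.
Split {q2,q4,q6} by δ(·,L) → {q4,q6} and {q2}.
Split {q4,q6} by δ(·,L) → {q4} and {q6}.
On input L, block {q1,q3,q5} splits into {q1,q3} and {q5}.
Split {q1,q3} by δ(·,R) → {q1} and {q3}.
The partition is now stable with 6 blocks: {q4} | {q1} | {q2} | {q6} | {q5} | {q3}.
The equivalence class containing q3 is {q3}, of size 1.

1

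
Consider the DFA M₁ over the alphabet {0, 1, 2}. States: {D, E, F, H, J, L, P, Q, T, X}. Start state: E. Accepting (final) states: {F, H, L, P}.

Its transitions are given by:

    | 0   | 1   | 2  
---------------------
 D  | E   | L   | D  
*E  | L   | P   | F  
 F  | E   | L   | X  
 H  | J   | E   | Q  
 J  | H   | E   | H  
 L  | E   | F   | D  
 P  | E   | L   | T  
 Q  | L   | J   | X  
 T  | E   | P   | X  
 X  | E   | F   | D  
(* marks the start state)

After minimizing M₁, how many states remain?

3

First remove the unreachable states {H,J,Q}; 7 states remain.
Initial partition by acceptance: {F,L,P} | {D,E,T,X}.
Refine {D,E,T,X} on symbol 0: members go to different blocks, giving {D,T,X} and {E}.
Stable partition: {F,L,P} | {D,T,X} | {E} — 3 equivalence classes.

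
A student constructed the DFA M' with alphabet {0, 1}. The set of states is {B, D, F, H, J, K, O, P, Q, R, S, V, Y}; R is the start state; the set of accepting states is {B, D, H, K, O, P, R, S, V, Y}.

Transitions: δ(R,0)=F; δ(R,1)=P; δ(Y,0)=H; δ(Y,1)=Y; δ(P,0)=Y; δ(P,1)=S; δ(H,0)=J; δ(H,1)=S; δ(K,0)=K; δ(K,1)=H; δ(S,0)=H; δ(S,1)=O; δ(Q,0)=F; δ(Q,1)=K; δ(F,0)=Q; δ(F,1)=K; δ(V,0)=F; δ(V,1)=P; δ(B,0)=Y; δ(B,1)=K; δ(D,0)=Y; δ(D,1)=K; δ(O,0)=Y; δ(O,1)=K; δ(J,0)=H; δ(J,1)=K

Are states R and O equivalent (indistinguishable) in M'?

No

First remove the unreachable states {B,D,V}; 10 states remain.
Initial partition by acceptance: {H,K,O,P,R,S,Y} | {F,J,Q}.
Refine {H,K,O,P,R,S,Y} on symbol 0: members go to different blocks, giving {K,O,P,S,Y} and {H,R}.
Split {K,O,P,S,Y} by δ(·,0) → {K,O,P} and {S,Y}.
Refine {K,O,P} on symbol 0: members go to different blocks, giving {O,P} and {K}.
Refine {O,P} on symbol 1: members go to different blocks, giving {O} and {P}.
Refine {F,J,Q} on symbol 0: members go to different blocks, giving {F,Q} and {J}.
Refine {H,R} on symbol 0: members go to different blocks, giving {H} and {R}.
Split {S,Y} by δ(·,1) → {S} and {Y}.
No further refinement is possible. Final partition (9 blocks): {O} | {F,Q} | {H} | {S} | {K} | {P} | {J} | {R} | {Y}.
R and O end up in different blocks, so they are distinguishable. For instance, the string '0' is accepted from only O.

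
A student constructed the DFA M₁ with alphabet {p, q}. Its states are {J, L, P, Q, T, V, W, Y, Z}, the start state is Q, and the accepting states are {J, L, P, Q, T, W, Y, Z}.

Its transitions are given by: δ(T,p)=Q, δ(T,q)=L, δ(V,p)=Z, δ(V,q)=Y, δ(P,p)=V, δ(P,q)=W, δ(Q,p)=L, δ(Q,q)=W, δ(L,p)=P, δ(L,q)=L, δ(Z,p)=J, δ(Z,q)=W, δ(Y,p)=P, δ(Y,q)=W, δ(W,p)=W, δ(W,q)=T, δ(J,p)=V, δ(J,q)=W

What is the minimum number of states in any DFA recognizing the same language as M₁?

P0 = {J,L,P,Q,T,W,Y,Z} | {V}.
Refine {J,L,P,Q,T,W,Y,Z} on symbol p: members go to different blocks, giving {L,Q,T,W,Y,Z} and {J,P}.
On input p, block {L,Q,T,W,Y,Z} splits into {Q,T,W} and {L,Y,Z}.
On input p, block {Q,T,W} splits into {T,W} and {Q}.
On input p, block {T,W} splits into {W} and {T}.
On input q, block {L,Y,Z} splits into {Y,Z} and {L}.
Stable partition: {W} | {V} | {J,P} | {Y,Z} | {Q} | {T} | {L} — 7 equivalence classes.

7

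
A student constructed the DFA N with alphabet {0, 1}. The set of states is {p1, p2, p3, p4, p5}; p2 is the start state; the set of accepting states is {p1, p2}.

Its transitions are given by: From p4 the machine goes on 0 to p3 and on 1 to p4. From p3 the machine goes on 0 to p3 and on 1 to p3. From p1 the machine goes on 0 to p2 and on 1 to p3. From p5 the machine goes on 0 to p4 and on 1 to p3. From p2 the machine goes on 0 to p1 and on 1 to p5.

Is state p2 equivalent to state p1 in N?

Yes

Every state is reachable, so we keep all 5.
Initial partition by acceptance: {p1,p2} | {p3,p4,p5}.
The partition is now stable with 2 blocks: {p1,p2} | {p3,p4,p5}.
p2 and p1 lie in the same block of the stable partition, so they are equivalent — no string distinguishes them.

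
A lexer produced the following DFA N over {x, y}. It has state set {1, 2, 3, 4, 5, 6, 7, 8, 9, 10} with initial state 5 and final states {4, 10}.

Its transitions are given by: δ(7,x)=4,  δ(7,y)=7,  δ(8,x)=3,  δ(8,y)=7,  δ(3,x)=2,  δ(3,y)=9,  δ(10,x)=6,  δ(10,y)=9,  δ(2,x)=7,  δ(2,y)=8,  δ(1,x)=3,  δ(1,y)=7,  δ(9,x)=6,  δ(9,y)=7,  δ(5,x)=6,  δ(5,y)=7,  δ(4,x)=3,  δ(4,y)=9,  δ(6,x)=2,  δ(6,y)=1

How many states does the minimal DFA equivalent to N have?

Reachable states from the start: {1,2,3,4,5,6,7,8,9}. Unreachable: {10} — drop them.
P0 = {4} | {1,2,3,5,6,7,8,9}.
On input x, block {1,2,3,5,6,7,8,9} splits into {1,2,3,5,6,8,9} and {7}.
Split {1,2,3,5,6,8,9} by δ(·,x) → {1,3,5,6,8,9} and {2}.
Split {1,3,5,6,8,9} by δ(·,x) → {1,5,8,9} and {3,6}.
Stable partition: {4} | {1,5,8,9} | {7} | {2} | {3,6} — 5 equivalence classes.

5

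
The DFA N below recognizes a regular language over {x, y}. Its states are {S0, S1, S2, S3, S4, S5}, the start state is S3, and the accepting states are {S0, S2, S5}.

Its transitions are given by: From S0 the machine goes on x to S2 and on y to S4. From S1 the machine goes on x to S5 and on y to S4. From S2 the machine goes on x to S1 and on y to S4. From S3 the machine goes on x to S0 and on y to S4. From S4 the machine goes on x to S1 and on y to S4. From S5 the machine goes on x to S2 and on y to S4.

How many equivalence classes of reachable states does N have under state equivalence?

4

P0 = {S0,S2,S5} | {S1,S3,S4}.
Split {S0,S2,S5} by δ(·,x) → {S0,S5} and {S2}.
Split {S1,S3,S4} by δ(·,x) → {S1,S3} and {S4}.
The partition is now stable with 4 blocks: {S0,S5} | {S1,S3} | {S2} | {S4}.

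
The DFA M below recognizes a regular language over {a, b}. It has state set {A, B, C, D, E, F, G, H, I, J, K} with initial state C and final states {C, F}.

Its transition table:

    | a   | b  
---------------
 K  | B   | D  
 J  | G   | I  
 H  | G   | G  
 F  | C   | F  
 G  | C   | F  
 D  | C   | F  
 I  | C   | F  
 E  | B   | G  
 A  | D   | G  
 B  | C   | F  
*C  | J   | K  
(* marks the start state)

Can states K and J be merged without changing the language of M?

Yes

First remove the unreachable states {A,E,H}; 8 states remain.
Start with accepting vs non-accepting: {C,F} | {B,D,G,I,J,K}.
On input a, block {C,F} splits into {C} and {F}.
Split {B,D,G,I,J,K} by δ(·,a) → {B,D,G,I} and {J,K}.
The partition is now stable with 4 blocks: {C} | {B,D,G,I} | {F} | {J,K}.
K and J lie in the same block of the stable partition, so they are equivalent — no string distinguishes them.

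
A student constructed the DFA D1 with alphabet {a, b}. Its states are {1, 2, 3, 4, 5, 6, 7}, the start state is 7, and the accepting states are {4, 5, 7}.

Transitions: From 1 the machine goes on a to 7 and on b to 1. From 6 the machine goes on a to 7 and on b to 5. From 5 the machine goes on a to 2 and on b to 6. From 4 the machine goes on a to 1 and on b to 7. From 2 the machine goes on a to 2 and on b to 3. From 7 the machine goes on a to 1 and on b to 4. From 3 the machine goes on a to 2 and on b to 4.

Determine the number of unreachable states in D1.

BFS from 7 reaches {1, 4, 7}; the 4 state(s) 2, 3, 5, 6 are never visited.

4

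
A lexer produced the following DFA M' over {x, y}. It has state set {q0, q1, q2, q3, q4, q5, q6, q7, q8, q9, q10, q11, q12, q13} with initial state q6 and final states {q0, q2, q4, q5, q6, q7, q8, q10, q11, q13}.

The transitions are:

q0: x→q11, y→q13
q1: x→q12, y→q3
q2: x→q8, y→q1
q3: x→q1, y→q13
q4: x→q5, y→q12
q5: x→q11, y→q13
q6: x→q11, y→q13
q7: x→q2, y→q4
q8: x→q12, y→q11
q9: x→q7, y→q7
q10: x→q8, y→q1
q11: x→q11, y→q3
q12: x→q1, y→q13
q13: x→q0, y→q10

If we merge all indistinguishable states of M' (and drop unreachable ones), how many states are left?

7

Reachable states from the start: {q0,q1,q3,q6,q8,q10,q11,q12,q13}. Unreachable: {q2,q4,q5,q7,q9} — drop them.
Start with accepting vs non-accepting: {q0,q6,q8,q10,q11,q13} | {q1,q3,q12}.
Refine {q0,q6,q8,q10,q11,q13} on symbol x: members go to different blocks, giving {q0,q6,q10,q11,q13} and {q8}.
On input x, block {q0,q6,q10,q11,q13} splits into {q0,q6,q11,q13} and {q10}.
Refine {q0,q6,q11,q13} on symbol y: members go to different blocks, giving {q0,q6} and {q11} and {q13}.
Split {q1,q3,q12} by δ(·,y) → {q3,q12} and {q1}.
The partition is now stable with 7 blocks: {q0,q6} | {q3,q12} | {q8} | {q10} | {q11} | {q13} | {q1}.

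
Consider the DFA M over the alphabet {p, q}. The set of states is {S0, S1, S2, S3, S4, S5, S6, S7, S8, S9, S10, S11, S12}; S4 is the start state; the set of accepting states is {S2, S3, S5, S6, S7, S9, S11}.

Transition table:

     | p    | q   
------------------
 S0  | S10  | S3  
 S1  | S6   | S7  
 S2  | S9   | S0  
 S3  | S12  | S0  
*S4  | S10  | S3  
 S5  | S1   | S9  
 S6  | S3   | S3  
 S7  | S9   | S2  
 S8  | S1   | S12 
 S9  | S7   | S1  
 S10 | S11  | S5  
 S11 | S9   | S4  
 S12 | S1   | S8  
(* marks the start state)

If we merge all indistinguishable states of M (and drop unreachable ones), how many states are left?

Start with accepting vs non-accepting: {S2,S3,S5,S6,S7,S9,S11} | {S0,S1,S4,S8,S10,S12}.
On input p, block {S2,S3,S5,S6,S7,S9,S11} splits into {S2,S6,S7,S9,S11} and {S3,S5}.
On input p, block {S2,S6,S7,S9,S11} splits into {S2,S7,S9,S11} and {S6}.
Split {S2,S7,S9,S11} by δ(·,q) → {S2,S9,S11} and {S7}.
Refine {S2,S9,S11} on symbol p: members go to different blocks, giving {S2,S11} and {S9}.
On input p, block {S0,S1,S4,S8,S10,S12} splits into {S0,S4,S8,S12} and {S1} and {S10}.
On input p, block {S0,S4,S8,S12} splits into {S0,S4} and {S8,S12}.
Split {S3,S5} by δ(·,p) → {S3} and {S5}.
Stable partition: {S2,S11} | {S0,S4} | {S3} | {S6} | {S7} | {S9} | {S1} | {S10} | {S8,S12} | {S5} — 10 equivalence classes.

10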